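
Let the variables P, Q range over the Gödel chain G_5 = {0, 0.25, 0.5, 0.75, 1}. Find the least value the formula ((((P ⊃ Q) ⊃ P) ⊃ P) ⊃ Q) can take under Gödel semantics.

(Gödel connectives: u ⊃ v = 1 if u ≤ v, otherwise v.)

The minimum is attained at P = 0, Q = 0:
  (P ⊃ Q): 0 ≤ 0, so result = 1
  ((P ⊃ Q) ⊃ P): 1 > 0, so result = 0
  (((P ⊃ Q) ⊃ P) ⊃ P): 0 ≤ 0, so result = 1
  ((((P ⊃ Q) ⊃ P) ⊃ P) ⊃ Q): 1 > 0, so result = 0
Checking all 25 assignments confirms none give a value below 0.00.

0.00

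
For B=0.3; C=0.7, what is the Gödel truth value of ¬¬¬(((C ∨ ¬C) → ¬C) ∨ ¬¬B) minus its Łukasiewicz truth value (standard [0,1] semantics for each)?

Gödel evaluation:
  ¬C: Gödel ¬ of 0.7 = 0 (operand ≠ 0)
  (C ∨ ¬C) = max(0.7, 0) = 0.7
  ¬C: Gödel ¬ of 0.7 = 0 (operand ≠ 0)
  ((C ∨ ¬C) → ¬C): 0.7 > 0, so result = 0
  ¬B: Gödel ¬ of 0.3 = 0 (operand ≠ 0)
  ¬¬B: Gödel ¬ of 0 = 1 (operand is 0)
  (((C ∨ ¬C) → ¬C) ∨ ¬¬B) = max(0, 1) = 1
  ¬(((C ∨ ¬C) → ¬C) ∨ ¬¬B): Gödel ¬ of 1 = 0 (operand ≠ 0)
  ¬¬(((C ∨ ¬C) → ¬C) ∨ ¬¬B): Gödel ¬ of 0 = 1 (operand is 0)
  ¬¬¬(((C ∨ ¬C) → ¬C) ∨ ¬¬B): Gödel ¬ of 1 = 0 (operand ≠ 0)
  Gödel value = 0
Łukasiewicz evaluation:
  ¬C: Łukasiewicz ¬ gives 1 − 0.7 = 0.3
  (C ∨ ¬C) = max(0.7, 0.3) = 0.7
  ¬C: Łukasiewicz ¬ gives 1 − 0.7 = 0.3
  ((C ∨ ¬C) → ¬C): min(1, 1 − 0.7 + 0.3) = 0.6
  ¬B: Łukasiewicz ¬ gives 1 − 0.3 = 0.7
  ¬¬B: Łukasiewicz ¬ gives 1 − 0.7 = 0.3
  (((C ∨ ¬C) → ¬C) ∨ ¬¬B) = max(0.6, 0.3) = 0.6
  ¬(((C ∨ ¬C) → ¬C) ∨ ¬¬B): Łukasiewicz ¬ gives 1 − 0.6 = 0.4
  ¬¬(((C ∨ ¬C) → ¬C) ∨ ¬¬B): Łukasiewicz ¬ gives 1 − 0.4 = 0.6
  ¬¬¬(((C ∨ ¬C) → ¬C) ∨ ¬¬B): Łukasiewicz ¬ gives 1 − 0.6 = 0.4
  Łukasiewicz value = 0.4
Difference: 0 − 0.4 = -0.40

-0.40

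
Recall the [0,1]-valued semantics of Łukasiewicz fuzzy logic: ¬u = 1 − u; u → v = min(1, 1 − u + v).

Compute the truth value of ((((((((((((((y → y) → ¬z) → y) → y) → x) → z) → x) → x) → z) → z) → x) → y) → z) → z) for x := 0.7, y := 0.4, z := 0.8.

(y → y): min(1, 1 − 0.4 + 0.4) = 1
¬z: Łukasiewicz ¬ gives 1 − 0.8 = 0.2
((y → y) → ¬z): min(1, 1 − 1 + 0.2) = 0.2
(((y → y) → ¬z) → y): min(1, 1 − 0.2 + 0.4) = 1
((((y → y) → ¬z) → y) → y): min(1, 1 − 1 + 0.4) = 0.4
(((((y → y) → ¬z) → y) → y) → x): min(1, 1 − 0.4 + 0.7) = 1
((((((y → y) → ¬z) → y) → y) → x) → z): min(1, 1 − 1 + 0.8) = 0.8
(((((((y → y) → ¬z) → y) → y) → x) → z) → x): min(1, 1 − 0.8 + 0.7) = 0.9
((((((((y → y) → ¬z) → y) → y) → x) → z) → x) → x): min(1, 1 − 0.9 + 0.7) = 0.8
(((((((((y → y) → ¬z) → y) → y) → x) → z) → x) → x) → z): min(1, 1 − 0.8 + 0.8) = 1
((((((((((y → y) → ¬z) → y) → y) → x) → z) → x) → x) → z) → z): min(1, 1 − 1 + 0.8) = 0.8
(((((((((((y → y) → ¬z) → y) → y) → x) → z) → x) → x) → z) → z) → x): min(1, 1 − 0.8 + 0.7) = 0.9
((((((((((((y → y) → ¬z) → y) → y) → x) → z) → x) → x) → z) → z) → x) → y): min(1, 1 − 0.9 + 0.4) = 0.5
(((((((((((((y → y) → ¬z) → y) → y) → x) → z) → x) → x) → z) → z) → x) → y) → z): min(1, 1 − 0.5 + 0.8) = 1
((((((((((((((y → y) → ¬z) → y) → y) → x) → z) → x) → x) → z) → z) → x) → y) → z) → z): min(1, 1 − 1 + 0.8) = 0.8

0.80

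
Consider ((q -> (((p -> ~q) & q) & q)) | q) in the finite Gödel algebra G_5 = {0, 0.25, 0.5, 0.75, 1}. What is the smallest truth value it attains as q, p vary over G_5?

0.25

The minimum is attained at q = 0.25, p = 0.25:
  ~q: Gödel ¬ of 0.25 = 0 (operand ≠ 0)
  (p -> ~q): 0.25 > 0, so result = 0
  ((p -> ~q) & q) = min(0, 0.25) = 0
  (((p -> ~q) & q) & q) = min(0, 0.25) = 0
  (q -> (((p -> ~q) & q) & q)): 0.25 > 0, so result = 0
  ((q -> (((p -> ~q) & q) & q)) | q) = max(0, 0.25) = 0.25
Checking all 25 assignments confirms none give a value below 0.25.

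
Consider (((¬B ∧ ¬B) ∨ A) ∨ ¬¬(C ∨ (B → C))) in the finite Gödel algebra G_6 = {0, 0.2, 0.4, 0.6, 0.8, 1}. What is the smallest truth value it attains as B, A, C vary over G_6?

0.00

The minimum is attained at B = 0.2, A = 0, C = 0:
  ¬B: Gödel ¬ of 0.2 = 0 (operand ≠ 0)
  ¬B: Gödel ¬ of 0.2 = 0 (operand ≠ 0)
  (¬B ∧ ¬B) = min(0, 0) = 0
  ((¬B ∧ ¬B) ∨ A) = max(0, 0) = 0
  (B → C): 0.2 > 0, so result = 0
  (C ∨ (B → C)) = max(0, 0) = 0
  ¬(C ∨ (B → C)): Gödel ¬ of 0 = 1 (operand is 0)
  ¬¬(C ∨ (B → C)): Gödel ¬ of 1 = 0 (operand ≠ 0)
  (((¬B ∧ ¬B) ∨ A) ∨ ¬¬(C ∨ (B → C))) = max(0, 0) = 0
Checking all 216 assignments confirms none give a value below 0.00.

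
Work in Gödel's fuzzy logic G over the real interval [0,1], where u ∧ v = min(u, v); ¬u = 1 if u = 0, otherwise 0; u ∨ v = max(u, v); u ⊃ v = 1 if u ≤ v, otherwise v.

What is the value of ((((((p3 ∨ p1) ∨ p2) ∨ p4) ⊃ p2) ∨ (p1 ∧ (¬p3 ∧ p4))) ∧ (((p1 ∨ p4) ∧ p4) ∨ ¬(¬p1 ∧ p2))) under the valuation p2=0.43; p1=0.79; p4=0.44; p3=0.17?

0.43

(p3 ∨ p1) = max(0.17, 0.79) = 0.79
((p3 ∨ p1) ∨ p2) = max(0.79, 0.43) = 0.79
(((p3 ∨ p1) ∨ p2) ∨ p4) = max(0.79, 0.44) = 0.79
((((p3 ∨ p1) ∨ p2) ∨ p4) ⊃ p2): 0.79 > 0.43, so result = 0.43
¬p3: Gödel ¬ of 0.17 = 0 (operand ≠ 0)
(¬p3 ∧ p4) = min(0, 0.44) = 0
(p1 ∧ (¬p3 ∧ p4)) = min(0.79, 0) = 0
(((((p3 ∨ p1) ∨ p2) ∨ p4) ⊃ p2) ∨ (p1 ∧ (¬p3 ∧ p4))) = max(0.43, 0) = 0.43
(p1 ∨ p4) = max(0.79, 0.44) = 0.79
((p1 ∨ p4) ∧ p4) = min(0.79, 0.44) = 0.44
¬p1: Gödel ¬ of 0.79 = 0 (operand ≠ 0)
(¬p1 ∧ p2) = min(0, 0.43) = 0
¬(¬p1 ∧ p2): Gödel ¬ of 0 = 1 (operand is 0)
(((p1 ∨ p4) ∧ p4) ∨ ¬(¬p1 ∧ p2)) = max(0.44, 1) = 1
((((((p3 ∨ p1) ∨ p2) ∨ p4) ⊃ p2) ∨ (p1 ∧ (¬p3 ∧ p4))) ∧ (((p1 ∨ p4) ∧ p4) ∨ ¬(¬p1 ∧ p2))) = min(0.43, 1) = 0.43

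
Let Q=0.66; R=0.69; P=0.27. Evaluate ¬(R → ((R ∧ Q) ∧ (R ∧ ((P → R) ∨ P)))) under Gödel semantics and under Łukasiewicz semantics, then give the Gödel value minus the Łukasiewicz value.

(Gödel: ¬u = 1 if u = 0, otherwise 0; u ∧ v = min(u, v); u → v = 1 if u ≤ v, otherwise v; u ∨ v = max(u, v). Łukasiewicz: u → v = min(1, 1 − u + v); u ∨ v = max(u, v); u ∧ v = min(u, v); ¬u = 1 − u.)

-0.03

Gödel evaluation:
  (R ∧ Q) = min(0.69, 0.66) = 0.66
  (P → R): 0.27 ≤ 0.69, so result = 1
  ((P → R) ∨ P) = max(1, 0.27) = 1
  (R ∧ ((P → R) ∨ P)) = min(0.69, 1) = 0.69
  ((R ∧ Q) ∧ (R ∧ ((P → R) ∨ P))) = min(0.66, 0.69) = 0.66
  (R → ((R ∧ Q) ∧ (R ∧ ((P → R) ∨ P)))): 0.69 > 0.66, so result = 0.66
  ¬(R → ((R ∧ Q) ∧ (R ∧ ((P → R) ∨ P)))): Gödel ¬ of 0.66 = 0 (operand ≠ 0)
  Gödel value = 0
Łukasiewicz evaluation:
  (R ∧ Q) = min(0.69, 0.66) = 0.66
  (P → R): min(1, 1 − 0.27 + 0.69) = 1
  ((P → R) ∨ P) = max(1, 0.27) = 1
  (R ∧ ((P → R) ∨ P)) = min(0.69, 1) = 0.69
  ((R ∧ Q) ∧ (R ∧ ((P → R) ∨ P))) = min(0.66, 0.69) = 0.66
  (R → ((R ∧ Q) ∧ (R ∧ ((P → R) ∨ P)))): min(1, 1 − 0.69 + 0.66) = 0.97
  ¬(R → ((R ∧ Q) ∧ (R ∧ ((P → R) ∨ P)))): Łukasiewicz ¬ gives 1 − 0.97 = 0.03
  Łukasiewicz value = 0.03
Difference: 0 − 0.03 = -0.03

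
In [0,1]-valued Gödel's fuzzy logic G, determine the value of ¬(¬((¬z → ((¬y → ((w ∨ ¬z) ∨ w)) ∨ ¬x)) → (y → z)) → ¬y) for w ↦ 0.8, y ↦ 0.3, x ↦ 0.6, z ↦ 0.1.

¬z: Gödel ¬ of 0.1 = 0 (operand ≠ 0)
¬y: Gödel ¬ of 0.3 = 0 (operand ≠ 0)
¬z: Gödel ¬ of 0.1 = 0 (operand ≠ 0)
(w ∨ ¬z) = max(0.8, 0) = 0.8
((w ∨ ¬z) ∨ w) = max(0.8, 0.8) = 0.8
(¬y → ((w ∨ ¬z) ∨ w)): 0 ≤ 0.8, so result = 1
¬x: Gödel ¬ of 0.6 = 0 (operand ≠ 0)
((¬y → ((w ∨ ¬z) ∨ w)) ∨ ¬x) = max(1, 0) = 1
(¬z → ((¬y → ((w ∨ ¬z) ∨ w)) ∨ ¬x)): 0 ≤ 1, so result = 1
(y → z): 0.3 > 0.1, so result = 0.1
((¬z → ((¬y → ((w ∨ ¬z) ∨ w)) ∨ ¬x)) → (y → z)): 1 > 0.1, so result = 0.1
¬((¬z → ((¬y → ((w ∨ ¬z) ∨ w)) ∨ ¬x)) → (y → z)): Gödel ¬ of 0.1 = 0 (operand ≠ 0)
¬y: Gödel ¬ of 0.3 = 0 (operand ≠ 0)
(¬((¬z → ((¬y → ((w ∨ ¬z) ∨ w)) ∨ ¬x)) → (y → z)) → ¬y): 0 ≤ 0, so result = 1
¬(¬((¬z → ((¬y → ((w ∨ ¬z) ∨ w)) ∨ ¬x)) → (y → z)) → ¬y): Gödel ¬ of 1 = 0 (operand ≠ 0)

0.00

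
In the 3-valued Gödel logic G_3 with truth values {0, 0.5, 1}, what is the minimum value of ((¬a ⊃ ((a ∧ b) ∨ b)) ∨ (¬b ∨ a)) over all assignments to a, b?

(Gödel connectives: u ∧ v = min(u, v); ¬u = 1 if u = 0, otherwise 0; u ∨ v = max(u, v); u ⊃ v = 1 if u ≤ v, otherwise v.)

The minimum is attained at a = 0, b = 0.5:
  ¬a: Gödel ¬ of 0 = 1 (operand is 0)
  (a ∧ b) = min(0, 0.5) = 0
  ((a ∧ b) ∨ b) = max(0, 0.5) = 0.5
  (¬a ⊃ ((a ∧ b) ∨ b)): 1 > 0.5, so result = 0.5
  ¬b: Gödel ¬ of 0.5 = 0 (operand ≠ 0)
  (¬b ∨ a) = max(0, 0) = 0
  ((¬a ⊃ ((a ∧ b) ∨ b)) ∨ (¬b ∨ a)) = max(0.5, 0) = 0.5
Checking all 9 assignments confirms none give a value below 0.50.

0.50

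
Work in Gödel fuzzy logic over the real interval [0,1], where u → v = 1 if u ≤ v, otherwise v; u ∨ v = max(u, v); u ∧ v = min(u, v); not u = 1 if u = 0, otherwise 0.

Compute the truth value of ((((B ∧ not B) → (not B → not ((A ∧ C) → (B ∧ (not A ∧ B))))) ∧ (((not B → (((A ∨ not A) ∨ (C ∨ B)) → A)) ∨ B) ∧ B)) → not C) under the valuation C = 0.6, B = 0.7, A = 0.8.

0.00

not B: Gödel ¬ of 0.7 = 0 (operand ≠ 0)
(B ∧ not B) = min(0.7, 0) = 0
not B: Gödel ¬ of 0.7 = 0 (operand ≠ 0)
(A ∧ C) = min(0.8, 0.6) = 0.6
not A: Gödel ¬ of 0.8 = 0 (operand ≠ 0)
(not A ∧ B) = min(0, 0.7) = 0
(B ∧ (not A ∧ B)) = min(0.7, 0) = 0
((A ∧ C) → (B ∧ (not A ∧ B))): 0.6 > 0, so result = 0
not ((A ∧ C) → (B ∧ (not A ∧ B))): Gödel ¬ of 0 = 1 (operand is 0)
(not B → not ((A ∧ C) → (B ∧ (not A ∧ B)))): 0 ≤ 1, so result = 1
((B ∧ not B) → (not B → not ((A ∧ C) → (B ∧ (not A ∧ B))))): 0 ≤ 1, so result = 1
not B: Gödel ¬ of 0.7 = 0 (operand ≠ 0)
not A: Gödel ¬ of 0.8 = 0 (operand ≠ 0)
(A ∨ not A) = max(0.8, 0) = 0.8
(C ∨ B) = max(0.6, 0.7) = 0.7
((A ∨ not A) ∨ (C ∨ B)) = max(0.8, 0.7) = 0.8
(((A ∨ not A) ∨ (C ∨ B)) → A): 0.8 ≤ 0.8, so result = 1
(not B → (((A ∨ not A) ∨ (C ∨ B)) → A)): 0 ≤ 1, so result = 1
((not B → (((A ∨ not A) ∨ (C ∨ B)) → A)) ∨ B) = max(1, 0.7) = 1
(((not B → (((A ∨ not A) ∨ (C ∨ B)) → A)) ∨ B) ∧ B) = min(1, 0.7) = 0.7
(((B ∧ not B) → (not B → not ((A ∧ C) → (B ∧ (not A ∧ B))))) ∧ (((not B → (((A ∨ not A) ∨ (C ∨ B)) → A)) ∨ B) ∧ B)) = min(1, 0.7) = 0.7
not C: Gödel ¬ of 0.6 = 0 (operand ≠ 0)
((((B ∧ not B) → (not B → not ((A ∧ C) → (B ∧ (not A ∧ B))))) ∧ (((not B → (((A ∨ not A) ∨ (C ∨ B)) → A)) ∨ B) ∧ B)) → not C): 0.7 > 0, so result = 0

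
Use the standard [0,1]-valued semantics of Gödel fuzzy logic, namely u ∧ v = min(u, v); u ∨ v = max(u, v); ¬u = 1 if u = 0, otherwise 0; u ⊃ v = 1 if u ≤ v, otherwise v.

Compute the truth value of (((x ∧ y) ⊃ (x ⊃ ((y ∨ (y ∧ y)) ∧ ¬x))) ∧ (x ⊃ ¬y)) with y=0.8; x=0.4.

0.00

(x ∧ y) = min(0.4, 0.8) = 0.4
(y ∧ y) = min(0.8, 0.8) = 0.8
(y ∨ (y ∧ y)) = max(0.8, 0.8) = 0.8
¬x: Gödel ¬ of 0.4 = 0 (operand ≠ 0)
((y ∨ (y ∧ y)) ∧ ¬x) = min(0.8, 0) = 0
(x ⊃ ((y ∨ (y ∧ y)) ∧ ¬x)): 0.4 > 0, so result = 0
((x ∧ y) ⊃ (x ⊃ ((y ∨ (y ∧ y)) ∧ ¬x))): 0.4 > 0, so result = 0
¬y: Gödel ¬ of 0.8 = 0 (operand ≠ 0)
(x ⊃ ¬y): 0.4 > 0, so result = 0
(((x ∧ y) ⊃ (x ⊃ ((y ∨ (y ∧ y)) ∧ ¬x))) ∧ (x ⊃ ¬y)) = min(0, 0) = 0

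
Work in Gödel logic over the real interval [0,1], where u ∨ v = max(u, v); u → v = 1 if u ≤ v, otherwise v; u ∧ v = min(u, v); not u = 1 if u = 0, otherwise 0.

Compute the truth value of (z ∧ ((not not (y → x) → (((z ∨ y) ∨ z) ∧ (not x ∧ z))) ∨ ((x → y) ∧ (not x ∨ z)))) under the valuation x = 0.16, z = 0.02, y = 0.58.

0.02

(y → x): 0.58 > 0.16, so result = 0.16
not (y → x): Gödel ¬ of 0.16 = 0 (operand ≠ 0)
not not (y → x): Gödel ¬ of 0 = 1 (operand is 0)
(z ∨ y) = max(0.02, 0.58) = 0.58
((z ∨ y) ∨ z) = max(0.58, 0.02) = 0.58
not x: Gödel ¬ of 0.16 = 0 (operand ≠ 0)
(not x ∧ z) = min(0, 0.02) = 0
(((z ∨ y) ∨ z) ∧ (not x ∧ z)) = min(0.58, 0) = 0
(not not (y → x) → (((z ∨ y) ∨ z) ∧ (not x ∧ z))): 1 > 0, so result = 0
(x → y): 0.16 ≤ 0.58, so result = 1
not x: Gödel ¬ of 0.16 = 0 (operand ≠ 0)
(not x ∨ z) = max(0, 0.02) = 0.02
((x → y) ∧ (not x ∨ z)) = min(1, 0.02) = 0.02
((not not (y → x) → (((z ∨ y) ∨ z) ∧ (not x ∧ z))) ∨ ((x → y) ∧ (not x ∨ z))) = max(0, 0.02) = 0.02
(z ∧ ((not not (y → x) → (((z ∨ y) ∨ z) ∧ (not x ∧ z))) ∨ ((x → y) ∧ (not x ∨ z)))) = min(0.02, 0.02) = 0.02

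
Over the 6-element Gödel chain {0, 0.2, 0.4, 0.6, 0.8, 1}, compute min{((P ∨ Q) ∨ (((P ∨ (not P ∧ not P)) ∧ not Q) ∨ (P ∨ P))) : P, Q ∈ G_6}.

0.20

The minimum is attained at P = 0, Q = 0.2:
  (P ∨ Q) = max(0, 0.2) = 0.2
  not P: Gödel ¬ of 0 = 1 (operand is 0)
  not P: Gödel ¬ of 0 = 1 (operand is 0)
  (not P ∧ not P) = min(1, 1) = 1
  (P ∨ (not P ∧ not P)) = max(0, 1) = 1
  not Q: Gödel ¬ of 0.2 = 0 (operand ≠ 0)
  ((P ∨ (not P ∧ not P)) ∧ not Q) = min(1, 0) = 0
  (P ∨ P) = max(0, 0) = 0
  (((P ∨ (not P ∧ not P)) ∧ not Q) ∨ (P ∨ P)) = max(0, 0) = 0
  ((P ∨ Q) ∨ (((P ∨ (not P ∧ not P)) ∧ not Q) ∨ (P ∨ P))) = max(0.2, 0) = 0.2
Checking all 36 assignments confirms none give a value below 0.20.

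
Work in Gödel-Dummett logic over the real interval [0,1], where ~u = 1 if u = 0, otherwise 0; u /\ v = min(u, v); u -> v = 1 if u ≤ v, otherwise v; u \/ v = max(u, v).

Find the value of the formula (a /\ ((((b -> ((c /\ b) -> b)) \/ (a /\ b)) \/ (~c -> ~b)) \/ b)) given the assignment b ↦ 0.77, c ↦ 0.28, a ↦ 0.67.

0.67

(c /\ b) = min(0.28, 0.77) = 0.28
((c /\ b) -> b): 0.28 ≤ 0.77, so result = 1
(b -> ((c /\ b) -> b)): 0.77 ≤ 1, so result = 1
(a /\ b) = min(0.67, 0.77) = 0.67
((b -> ((c /\ b) -> b)) \/ (a /\ b)) = max(1, 0.67) = 1
~c: Gödel ¬ of 0.28 = 0 (operand ≠ 0)
~b: Gödel ¬ of 0.77 = 0 (operand ≠ 0)
(~c -> ~b): 0 ≤ 0, so result = 1
(((b -> ((c /\ b) -> b)) \/ (a /\ b)) \/ (~c -> ~b)) = max(1, 1) = 1
((((b -> ((c /\ b) -> b)) \/ (a /\ b)) \/ (~c -> ~b)) \/ b) = max(1, 0.77) = 1
(a /\ ((((b -> ((c /\ b) -> b)) \/ (a /\ b)) \/ (~c -> ~b)) \/ b)) = min(0.67, 1) = 0.67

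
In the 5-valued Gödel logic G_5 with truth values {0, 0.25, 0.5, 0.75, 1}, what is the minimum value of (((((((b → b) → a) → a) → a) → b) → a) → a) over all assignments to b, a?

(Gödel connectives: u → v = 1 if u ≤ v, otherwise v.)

The minimum is attained at b = 0, a = 0.25:
  (b → b): 0 ≤ 0, so result = 1
  ((b → b) → a): 1 > 0.25, so result = 0.25
  (((b → b) → a) → a): 0.25 ≤ 0.25, so result = 1
  ((((b → b) → a) → a) → a): 1 > 0.25, so result = 0.25
  (((((b → b) → a) → a) → a) → b): 0.25 > 0, so result = 0
  ((((((b → b) → a) → a) → a) → b) → a): 0 ≤ 0.25, so result = 1
  (((((((b → b) → a) → a) → a) → b) → a) → a): 1 > 0.25, so result = 0.25
Checking all 25 assignments confirms none give a value below 0.25.

0.25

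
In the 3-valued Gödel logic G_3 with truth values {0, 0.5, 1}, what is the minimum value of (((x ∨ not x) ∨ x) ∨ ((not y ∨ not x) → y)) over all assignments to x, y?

0.50

The minimum is attained at x = 0.5, y = 0:
  not x: Gödel ¬ of 0.5 = 0 (operand ≠ 0)
  (x ∨ not x) = max(0.5, 0) = 0.5
  ((x ∨ not x) ∨ x) = max(0.5, 0.5) = 0.5
  not y: Gödel ¬ of 0 = 1 (operand is 0)
  not x: Gödel ¬ of 0.5 = 0 (operand ≠ 0)
  (not y ∨ not x) = max(1, 0) = 1
  ((not y ∨ not x) → y): 1 > 0, so result = 0
  (((x ∨ not x) ∨ x) ∨ ((not y ∨ not x) → y)) = max(0.5, 0) = 0.5
Checking all 9 assignments confirms none give a value below 0.50.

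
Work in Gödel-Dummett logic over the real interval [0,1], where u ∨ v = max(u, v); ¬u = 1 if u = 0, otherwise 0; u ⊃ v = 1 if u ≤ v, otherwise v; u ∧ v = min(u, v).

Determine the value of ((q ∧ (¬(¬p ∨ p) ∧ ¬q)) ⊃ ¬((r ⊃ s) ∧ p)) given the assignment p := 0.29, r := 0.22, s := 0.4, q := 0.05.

¬p: Gödel ¬ of 0.29 = 0 (operand ≠ 0)
(¬p ∨ p) = max(0, 0.29) = 0.29
¬(¬p ∨ p): Gödel ¬ of 0.29 = 0 (operand ≠ 0)
¬q: Gödel ¬ of 0.05 = 0 (operand ≠ 0)
(¬(¬p ∨ p) ∧ ¬q) = min(0, 0) = 0
(q ∧ (¬(¬p ∨ p) ∧ ¬q)) = min(0.05, 0) = 0
(r ⊃ s): 0.22 ≤ 0.4, so result = 1
((r ⊃ s) ∧ p) = min(1, 0.29) = 0.29
¬((r ⊃ s) ∧ p): Gödel ¬ of 0.29 = 0 (operand ≠ 0)
((q ∧ (¬(¬p ∨ p) ∧ ¬q)) ⊃ ¬((r ⊃ s) ∧ p)): 0 ≤ 0, so result = 1

1.00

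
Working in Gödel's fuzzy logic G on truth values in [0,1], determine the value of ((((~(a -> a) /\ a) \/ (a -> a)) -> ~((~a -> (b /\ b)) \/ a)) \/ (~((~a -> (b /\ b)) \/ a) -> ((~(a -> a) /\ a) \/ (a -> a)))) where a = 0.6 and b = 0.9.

1.00

(a -> a): 0.6 ≤ 0.6, so result = 1
~(a -> a): Gödel ¬ of 1 = 0 (operand ≠ 0)
(~(a -> a) /\ a) = min(0, 0.6) = 0
(a -> a): 0.6 ≤ 0.6, so result = 1
((~(a -> a) /\ a) \/ (a -> a)) = max(0, 1) = 1
~a: Gödel ¬ of 0.6 = 0 (operand ≠ 0)
(b /\ b) = min(0.9, 0.9) = 0.9
(~a -> (b /\ b)): 0 ≤ 0.9, so result = 1
((~a -> (b /\ b)) \/ a) = max(1, 0.6) = 1
~((~a -> (b /\ b)) \/ a): Gödel ¬ of 1 = 0 (operand ≠ 0)
(((~(a -> a) /\ a) \/ (a -> a)) -> ~((~a -> (b /\ b)) \/ a)): 1 > 0, so result = 0
~a: Gödel ¬ of 0.6 = 0 (operand ≠ 0)
(b /\ b) = min(0.9, 0.9) = 0.9
(~a -> (b /\ b)): 0 ≤ 0.9, so result = 1
((~a -> (b /\ b)) \/ a) = max(1, 0.6) = 1
~((~a -> (b /\ b)) \/ a): Gödel ¬ of 1 = 0 (operand ≠ 0)
(a -> a): 0.6 ≤ 0.6, so result = 1
~(a -> a): Gödel ¬ of 1 = 0 (operand ≠ 0)
(~(a -> a) /\ a) = min(0, 0.6) = 0
(a -> a): 0.6 ≤ 0.6, so result = 1
((~(a -> a) /\ a) \/ (a -> a)) = max(0, 1) = 1
(~((~a -> (b /\ b)) \/ a) -> ((~(a -> a) /\ a) \/ (a -> a))): 0 ≤ 1, so result = 1
((((~(a -> a) /\ a) \/ (a -> a)) -> ~((~a -> (b /\ b)) \/ a)) \/ (~((~a -> (b /\ b)) \/ a) -> ((~(a -> a) /\ a) \/ (a -> a)))) = max(0, 1) = 1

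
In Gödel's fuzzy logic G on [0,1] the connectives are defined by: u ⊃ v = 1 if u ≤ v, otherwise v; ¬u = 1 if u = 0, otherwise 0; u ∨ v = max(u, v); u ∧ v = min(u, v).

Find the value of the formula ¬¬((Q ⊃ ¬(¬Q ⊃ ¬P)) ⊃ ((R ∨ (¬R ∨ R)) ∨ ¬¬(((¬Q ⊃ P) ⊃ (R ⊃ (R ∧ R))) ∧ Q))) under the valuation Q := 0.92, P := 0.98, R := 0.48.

1.00

¬Q: Gödel ¬ of 0.92 = 0 (operand ≠ 0)
¬P: Gödel ¬ of 0.98 = 0 (operand ≠ 0)
(¬Q ⊃ ¬P): 0 ≤ 0, so result = 1
¬(¬Q ⊃ ¬P): Gödel ¬ of 1 = 0 (operand ≠ 0)
(Q ⊃ ¬(¬Q ⊃ ¬P)): 0.92 > 0, so result = 0
¬R: Gödel ¬ of 0.48 = 0 (operand ≠ 0)
(¬R ∨ R) = max(0, 0.48) = 0.48
(R ∨ (¬R ∨ R)) = max(0.48, 0.48) = 0.48
¬Q: Gödel ¬ of 0.92 = 0 (operand ≠ 0)
(¬Q ⊃ P): 0 ≤ 0.98, so result = 1
(R ∧ R) = min(0.48, 0.48) = 0.48
(R ⊃ (R ∧ R)): 0.48 ≤ 0.48, so result = 1
((¬Q ⊃ P) ⊃ (R ⊃ (R ∧ R))): 1 ≤ 1, so result = 1
(((¬Q ⊃ P) ⊃ (R ⊃ (R ∧ R))) ∧ Q) = min(1, 0.92) = 0.92
¬(((¬Q ⊃ P) ⊃ (R ⊃ (R ∧ R))) ∧ Q): Gödel ¬ of 0.92 = 0 (operand ≠ 0)
¬¬(((¬Q ⊃ P) ⊃ (R ⊃ (R ∧ R))) ∧ Q): Gödel ¬ of 0 = 1 (operand is 0)
((R ∨ (¬R ∨ R)) ∨ ¬¬(((¬Q ⊃ P) ⊃ (R ⊃ (R ∧ R))) ∧ Q)) = max(0.48, 1) = 1
((Q ⊃ ¬(¬Q ⊃ ¬P)) ⊃ ((R ∨ (¬R ∨ R)) ∨ ¬¬(((¬Q ⊃ P) ⊃ (R ⊃ (R ∧ R))) ∧ Q))): 0 ≤ 1, so result = 1
¬((Q ⊃ ¬(¬Q ⊃ ¬P)) ⊃ ((R ∨ (¬R ∨ R)) ∨ ¬¬(((¬Q ⊃ P) ⊃ (R ⊃ (R ∧ R))) ∧ Q))): Gödel ¬ of 1 = 0 (operand ≠ 0)
¬¬((Q ⊃ ¬(¬Q ⊃ ¬P)) ⊃ ((R ∨ (¬R ∨ R)) ∨ ¬¬(((¬Q ⊃ P) ⊃ (R ⊃ (R ∧ R))) ∧ Q))): Gödel ¬ of 0 = 1 (operand is 0)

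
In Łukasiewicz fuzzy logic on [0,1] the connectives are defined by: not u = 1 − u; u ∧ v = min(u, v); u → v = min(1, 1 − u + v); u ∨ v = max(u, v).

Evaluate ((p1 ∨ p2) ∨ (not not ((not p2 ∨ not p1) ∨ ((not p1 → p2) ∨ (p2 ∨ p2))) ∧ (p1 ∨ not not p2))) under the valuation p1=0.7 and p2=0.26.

0.70

(p1 ∨ p2) = max(0.7, 0.26) = 0.7
not p2: Łukasiewicz ¬ gives 1 − 0.26 = 0.74
not p1: Łukasiewicz ¬ gives 1 − 0.7 = 0.3
(not p2 ∨ not p1) = max(0.74, 0.3) = 0.74
not p1: Łukasiewicz ¬ gives 1 − 0.7 = 0.3
(not p1 → p2): min(1, 1 − 0.3 + 0.26) = 0.96
(p2 ∨ p2) = max(0.26, 0.26) = 0.26
((not p1 → p2) ∨ (p2 ∨ p2)) = max(0.96, 0.26) = 0.96
((not p2 ∨ not p1) ∨ ((not p1 → p2) ∨ (p2 ∨ p2))) = max(0.74, 0.96) = 0.96
not ((not p2 ∨ not p1) ∨ ((not p1 → p2) ∨ (p2 ∨ p2))): Łukasiewicz ¬ gives 1 − 0.96 = 0.04
not not ((not p2 ∨ not p1) ∨ ((not p1 → p2) ∨ (p2 ∨ p2))): Łukasiewicz ¬ gives 1 − 0.04 = 0.96
not p2: Łukasiewicz ¬ gives 1 − 0.26 = 0.74
not not p2: Łukasiewicz ¬ gives 1 − 0.74 = 0.26
(p1 ∨ not not p2) = max(0.7, 0.26) = 0.7
(not not ((not p2 ∨ not p1) ∨ ((not p1 → p2) ∨ (p2 ∨ p2))) ∧ (p1 ∨ not not p2)) = min(0.96, 0.7) = 0.7
((p1 ∨ p2) ∨ (not not ((not p2 ∨ not p1) ∨ ((not p1 → p2) ∨ (p2 ∨ p2))) ∧ (p1 ∨ not not p2))) = max(0.7, 0.7) = 0.7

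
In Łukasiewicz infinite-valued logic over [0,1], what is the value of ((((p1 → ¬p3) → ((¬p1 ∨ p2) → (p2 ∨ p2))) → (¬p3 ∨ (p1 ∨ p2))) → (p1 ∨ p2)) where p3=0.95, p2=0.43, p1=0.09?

0.56

¬p3: Łukasiewicz ¬ gives 1 − 0.95 = 0.05
(p1 → ¬p3): min(1, 1 − 0.09 + 0.05) = 0.96
¬p1: Łukasiewicz ¬ gives 1 − 0.09 = 0.91
(¬p1 ∨ p2) = max(0.91, 0.43) = 0.91
(p2 ∨ p2) = max(0.43, 0.43) = 0.43
((¬p1 ∨ p2) → (p2 ∨ p2)): min(1, 1 − 0.91 + 0.43) = 0.52
((p1 → ¬p3) → ((¬p1 ∨ p2) → (p2 ∨ p2))): min(1, 1 − 0.96 + 0.52) = 0.56
¬p3: Łukasiewicz ¬ gives 1 − 0.95 = 0.05
(p1 ∨ p2) = max(0.09, 0.43) = 0.43
(¬p3 ∨ (p1 ∨ p2)) = max(0.05, 0.43) = 0.43
(((p1 → ¬p3) → ((¬p1 ∨ p2) → (p2 ∨ p2))) → (¬p3 ∨ (p1 ∨ p2))): min(1, 1 − 0.56 + 0.43) = 0.87
(p1 ∨ p2) = max(0.09, 0.43) = 0.43
((((p1 → ¬p3) → ((¬p1 ∨ p2) → (p2 ∨ p2))) → (¬p3 ∨ (p1 ∨ p2))) → (p1 ∨ p2)): min(1, 1 − 0.87 + 0.43) = 0.56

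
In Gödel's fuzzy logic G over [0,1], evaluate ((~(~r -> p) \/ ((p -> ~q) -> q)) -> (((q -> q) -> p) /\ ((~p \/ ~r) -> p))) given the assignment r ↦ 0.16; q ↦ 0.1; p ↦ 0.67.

0.67

~r: Gödel ¬ of 0.16 = 0 (operand ≠ 0)
(~r -> p): 0 ≤ 0.67, so result = 1
~(~r -> p): Gödel ¬ of 1 = 0 (operand ≠ 0)
~q: Gödel ¬ of 0.1 = 0 (operand ≠ 0)
(p -> ~q): 0.67 > 0, so result = 0
((p -> ~q) -> q): 0 ≤ 0.1, so result = 1
(~(~r -> p) \/ ((p -> ~q) -> q)) = max(0, 1) = 1
(q -> q): 0.1 ≤ 0.1, so result = 1
((q -> q) -> p): 1 > 0.67, so result = 0.67
~p: Gödel ¬ of 0.67 = 0 (operand ≠ 0)
~r: Gödel ¬ of 0.16 = 0 (operand ≠ 0)
(~p \/ ~r) = max(0, 0) = 0
((~p \/ ~r) -> p): 0 ≤ 0.67, so result = 1
(((q -> q) -> p) /\ ((~p \/ ~r) -> p)) = min(0.67, 1) = 0.67
((~(~r -> p) \/ ((p -> ~q) -> q)) -> (((q -> q) -> p) /\ ((~p \/ ~r) -> p))): 1 > 0.67, so result = 0.67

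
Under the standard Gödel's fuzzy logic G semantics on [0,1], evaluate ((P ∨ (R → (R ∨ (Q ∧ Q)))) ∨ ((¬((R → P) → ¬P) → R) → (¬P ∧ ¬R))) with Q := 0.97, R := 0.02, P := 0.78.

1.00

(Q ∧ Q) = min(0.97, 0.97) = 0.97
(R ∨ (Q ∧ Q)) = max(0.02, 0.97) = 0.97
(R → (R ∨ (Q ∧ Q))): 0.02 ≤ 0.97, so result = 1
(P ∨ (R → (R ∨ (Q ∧ Q)))) = max(0.78, 1) = 1
(R → P): 0.02 ≤ 0.78, so result = 1
¬P: Gödel ¬ of 0.78 = 0 (operand ≠ 0)
((R → P) → ¬P): 1 > 0, so result = 0
¬((R → P) → ¬P): Gödel ¬ of 0 = 1 (operand is 0)
(¬((R → P) → ¬P) → R): 1 > 0.02, so result = 0.02
¬P: Gödel ¬ of 0.78 = 0 (operand ≠ 0)
¬R: Gödel ¬ of 0.02 = 0 (operand ≠ 0)
(¬P ∧ ¬R) = min(0, 0) = 0
((¬((R → P) → ¬P) → R) → (¬P ∧ ¬R)): 0.02 > 0, so result = 0
((P ∨ (R → (R ∨ (Q ∧ Q)))) ∨ ((¬((R → P) → ¬P) → R) → (¬P ∧ ¬R))) = max(1, 0) = 1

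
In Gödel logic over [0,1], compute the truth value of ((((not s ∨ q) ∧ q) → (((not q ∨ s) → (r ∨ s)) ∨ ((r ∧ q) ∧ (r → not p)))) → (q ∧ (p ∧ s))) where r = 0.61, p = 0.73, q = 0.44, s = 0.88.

0.44

not s: Gödel ¬ of 0.88 = 0 (operand ≠ 0)
(not s ∨ q) = max(0, 0.44) = 0.44
((not s ∨ q) ∧ q) = min(0.44, 0.44) = 0.44
not q: Gödel ¬ of 0.44 = 0 (operand ≠ 0)
(not q ∨ s) = max(0, 0.88) = 0.88
(r ∨ s) = max(0.61, 0.88) = 0.88
((not q ∨ s) → (r ∨ s)): 0.88 ≤ 0.88, so result = 1
(r ∧ q) = min(0.61, 0.44) = 0.44
not p: Gödel ¬ of 0.73 = 0 (operand ≠ 0)
(r → not p): 0.61 > 0, so result = 0
((r ∧ q) ∧ (r → not p)) = min(0.44, 0) = 0
(((not q ∨ s) → (r ∨ s)) ∨ ((r ∧ q) ∧ (r → not p))) = max(1, 0) = 1
(((not s ∨ q) ∧ q) → (((not q ∨ s) → (r ∨ s)) ∨ ((r ∧ q) ∧ (r → not p)))): 0.44 ≤ 1, so result = 1
(p ∧ s) = min(0.73, 0.88) = 0.73
(q ∧ (p ∧ s)) = min(0.44, 0.73) = 0.44
((((not s ∨ q) ∧ q) → (((not q ∨ s) → (r ∨ s)) ∨ ((r ∧ q) ∧ (r → not p)))) → (q ∧ (p ∧ s))): 1 > 0.44, so result = 0.44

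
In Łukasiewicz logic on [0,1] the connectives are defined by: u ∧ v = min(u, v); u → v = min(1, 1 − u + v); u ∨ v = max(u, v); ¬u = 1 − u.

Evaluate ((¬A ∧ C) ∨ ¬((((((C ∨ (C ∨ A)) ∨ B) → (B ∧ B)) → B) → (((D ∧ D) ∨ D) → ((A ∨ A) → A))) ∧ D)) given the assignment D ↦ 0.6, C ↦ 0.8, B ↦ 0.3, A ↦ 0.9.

¬A: Łukasiewicz ¬ gives 1 − 0.9 = 0.1
(¬A ∧ C) = min(0.1, 0.8) = 0.1
(C ∨ A) = max(0.8, 0.9) = 0.9
(C ∨ (C ∨ A)) = max(0.8, 0.9) = 0.9
((C ∨ (C ∨ A)) ∨ B) = max(0.9, 0.3) = 0.9
(B ∧ B) = min(0.3, 0.3) = 0.3
(((C ∨ (C ∨ A)) ∨ B) → (B ∧ B)): min(1, 1 − 0.9 + 0.3) = 0.4
((((C ∨ (C ∨ A)) ∨ B) → (B ∧ B)) → B): min(1, 1 − 0.4 + 0.3) = 0.9
(D ∧ D) = min(0.6, 0.6) = 0.6
((D ∧ D) ∨ D) = max(0.6, 0.6) = 0.6
(A ∨ A) = max(0.9, 0.9) = 0.9
((A ∨ A) → A): min(1, 1 − 0.9 + 0.9) = 1
(((D ∧ D) ∨ D) → ((A ∨ A) → A)): min(1, 1 − 0.6 + 1) = 1
(((((C ∨ (C ∨ A)) ∨ B) → (B ∧ B)) → B) → (((D ∧ D) ∨ D) → ((A ∨ A) → A))): min(1, 1 − 0.9 + 1) = 1
((((((C ∨ (C ∨ A)) ∨ B) → (B ∧ B)) → B) → (((D ∧ D) ∨ D) → ((A ∨ A) → A))) ∧ D) = min(1, 0.6) = 0.6
¬((((((C ∨ (C ∨ A)) ∨ B) → (B ∧ B)) → B) → (((D ∧ D) ∨ D) → ((A ∨ A) → A))) ∧ D): Łukasiewicz ¬ gives 1 − 0.6 = 0.4
((¬A ∧ C) ∨ ¬((((((C ∨ (C ∨ A)) ∨ B) → (B ∧ B)) → B) → (((D ∧ D) ∨ D) → ((A ∨ A) → A))) ∧ D)) = max(0.1, 0.4) = 0.4

0.40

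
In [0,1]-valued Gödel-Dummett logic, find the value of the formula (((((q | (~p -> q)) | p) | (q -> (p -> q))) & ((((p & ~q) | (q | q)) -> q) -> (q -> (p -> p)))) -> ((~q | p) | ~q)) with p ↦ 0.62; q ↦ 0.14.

0.62

~p: Gödel ¬ of 0.62 = 0 (operand ≠ 0)
(~p -> q): 0 ≤ 0.14, so result = 1
(q | (~p -> q)) = max(0.14, 1) = 1
((q | (~p -> q)) | p) = max(1, 0.62) = 1
(p -> q): 0.62 > 0.14, so result = 0.14
(q -> (p -> q)): 0.14 ≤ 0.14, so result = 1
(((q | (~p -> q)) | p) | (q -> (p -> q))) = max(1, 1) = 1
~q: Gödel ¬ of 0.14 = 0 (operand ≠ 0)
(p & ~q) = min(0.62, 0) = 0
(q | q) = max(0.14, 0.14) = 0.14
((p & ~q) | (q | q)) = max(0, 0.14) = 0.14
(((p & ~q) | (q | q)) -> q): 0.14 ≤ 0.14, so result = 1
(p -> p): 0.62 ≤ 0.62, so result = 1
(q -> (p -> p)): 0.14 ≤ 1, so result = 1
((((p & ~q) | (q | q)) -> q) -> (q -> (p -> p))): 1 ≤ 1, so result = 1
((((q | (~p -> q)) | p) | (q -> (p -> q))) & ((((p & ~q) | (q | q)) -> q) -> (q -> (p -> p)))) = min(1, 1) = 1
~q: Gödel ¬ of 0.14 = 0 (operand ≠ 0)
(~q | p) = max(0, 0.62) = 0.62
~q: Gödel ¬ of 0.14 = 0 (operand ≠ 0)
((~q | p) | ~q) = max(0.62, 0) = 0.62
(((((q | (~p -> q)) | p) | (q -> (p -> q))) & ((((p & ~q) | (q | q)) -> q) -> (q -> (p -> p)))) -> ((~q | p) | ~q)): 1 > 0.62, so result = 0.62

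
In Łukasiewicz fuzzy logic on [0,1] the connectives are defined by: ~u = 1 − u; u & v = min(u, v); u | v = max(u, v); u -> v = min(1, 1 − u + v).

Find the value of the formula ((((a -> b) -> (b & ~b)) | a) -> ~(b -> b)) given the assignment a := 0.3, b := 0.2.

(a -> b): min(1, 1 − 0.3 + 0.2) = 0.9
~b: Łukasiewicz ¬ gives 1 − 0.2 = 0.8
(b & ~b) = min(0.2, 0.8) = 0.2
((a -> b) -> (b & ~b)): min(1, 1 − 0.9 + 0.2) = 0.3
(((a -> b) -> (b & ~b)) | a) = max(0.3, 0.3) = 0.3
(b -> b): min(1, 1 − 0.2 + 0.2) = 1
~(b -> b): Łukasiewicz ¬ gives 1 − 1 = 0
((((a -> b) -> (b & ~b)) | a) -> ~(b -> b)): min(1, 1 − 0.3 + 0) = 0.7

0.70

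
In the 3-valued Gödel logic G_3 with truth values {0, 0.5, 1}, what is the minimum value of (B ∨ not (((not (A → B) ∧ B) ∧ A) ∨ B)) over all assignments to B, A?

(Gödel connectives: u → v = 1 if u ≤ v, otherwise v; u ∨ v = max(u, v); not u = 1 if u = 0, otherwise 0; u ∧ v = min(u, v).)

The minimum is attained at B = 0.5, A = 0:
  (A → B): 0 ≤ 0.5, so result = 1
  not (A → B): Gödel ¬ of 1 = 0 (operand ≠ 0)
  (not (A → B) ∧ B) = min(0, 0.5) = 0
  ((not (A → B) ∧ B) ∧ A) = min(0, 0) = 0
  (((not (A → B) ∧ B) ∧ A) ∨ B) = max(0, 0.5) = 0.5
  not (((not (A → B) ∧ B) ∧ A) ∨ B): Gödel ¬ of 0.5 = 0 (operand ≠ 0)
  (B ∨ not (((not (A → B) ∧ B) ∧ A) ∨ B)) = max(0.5, 0) = 0.5
Checking all 9 assignments confirms none give a value below 0.50.

0.50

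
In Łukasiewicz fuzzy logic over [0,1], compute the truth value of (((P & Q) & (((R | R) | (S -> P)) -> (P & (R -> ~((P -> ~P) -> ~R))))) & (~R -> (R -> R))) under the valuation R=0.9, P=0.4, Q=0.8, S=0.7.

(P & Q) = min(0.4, 0.8) = 0.4
(R | R) = max(0.9, 0.9) = 0.9
(S -> P): min(1, 1 − 0.7 + 0.4) = 0.7
((R | R) | (S -> P)) = max(0.9, 0.7) = 0.9
~P: Łukasiewicz ¬ gives 1 − 0.4 = 0.6
(P -> ~P): min(1, 1 − 0.4 + 0.6) = 1
~R: Łukasiewicz ¬ gives 1 − 0.9 = 0.1
((P -> ~P) -> ~R): min(1, 1 − 1 + 0.1) = 0.1
~((P -> ~P) -> ~R): Łukasiewicz ¬ gives 1 − 0.1 = 0.9
(R -> ~((P -> ~P) -> ~R)): min(1, 1 − 0.9 + 0.9) = 1
(P & (R -> ~((P -> ~P) -> ~R))) = min(0.4, 1) = 0.4
(((R | R) | (S -> P)) -> (P & (R -> ~((P -> ~P) -> ~R)))): min(1, 1 − 0.9 + 0.4) = 0.5
((P & Q) & (((R | R) | (S -> P)) -> (P & (R -> ~((P -> ~P) -> ~R))))) = min(0.4, 0.5) = 0.4
~R: Łukasiewicz ¬ gives 1 − 0.9 = 0.1
(R -> R): min(1, 1 − 0.9 + 0.9) = 1
(~R -> (R -> R)): min(1, 1 − 0.1 + 1) = 1
(((P & Q) & (((R | R) | (S -> P)) -> (P & (R -> ~((P -> ~P) -> ~R))))) & (~R -> (R -> R))) = min(0.4, 1) = 0.4

0.40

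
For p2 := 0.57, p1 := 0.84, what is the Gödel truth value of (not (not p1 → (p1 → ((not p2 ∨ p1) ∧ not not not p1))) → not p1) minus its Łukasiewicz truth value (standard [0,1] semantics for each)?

0.00

Gödel evaluation:
  not p1: Gödel ¬ of 0.84 = 0 (operand ≠ 0)
  not p2: Gödel ¬ of 0.57 = 0 (operand ≠ 0)
  (not p2 ∨ p1) = max(0, 0.84) = 0.84
  not p1: Gödel ¬ of 0.84 = 0 (operand ≠ 0)
  not not p1: Gödel ¬ of 0 = 1 (operand is 0)
  not not not p1: Gödel ¬ of 1 = 0 (operand ≠ 0)
  ((not p2 ∨ p1) ∧ not not not p1) = min(0.84, 0) = 0
  (p1 → ((not p2 ∨ p1) ∧ not not not p1)): 0.84 > 0, so result = 0
  (not p1 → (p1 → ((not p2 ∨ p1) ∧ not not not p1))): 0 ≤ 0, so result = 1
  not (not p1 → (p1 → ((not p2 ∨ p1) ∧ not not not p1))): Gödel ¬ of 1 = 0 (operand ≠ 0)
  not p1: Gödel ¬ of 0.84 = 0 (operand ≠ 0)
  (not (not p1 → (p1 → ((not p2 ∨ p1) ∧ not not not p1))) → not p1): 0 ≤ 0, so result = 1
  Gödel value = 1
Łukasiewicz evaluation:
  not p1: Łukasiewicz ¬ gives 1 − 0.84 = 0.16
  not p2: Łukasiewicz ¬ gives 1 − 0.57 = 0.43
  (not p2 ∨ p1) = max(0.43, 0.84) = 0.84
  not p1: Łukasiewicz ¬ gives 1 − 0.84 = 0.16
  not not p1: Łukasiewicz ¬ gives 1 − 0.16 = 0.84
  not not not p1: Łukasiewicz ¬ gives 1 − 0.84 = 0.16
  ((not p2 ∨ p1) ∧ not not not p1) = min(0.84, 0.16) = 0.16
  (p1 → ((not p2 ∨ p1) ∧ not not not p1)): min(1, 1 − 0.84 + 0.16) = 0.32
  (not p1 → (p1 → ((not p2 ∨ p1) ∧ not not not p1))): min(1, 1 − 0.16 + 0.32) = 1
  not (not p1 → (p1 → ((not p2 ∨ p1) ∧ not not not p1))): Łukasiewicz ¬ gives 1 − 1 = 0
  not p1: Łukasiewicz ¬ gives 1 − 0.84 = 0.16
  (not (not p1 → (p1 → ((not p2 ∨ p1) ∧ not not not p1))) → not p1): min(1, 1 − 0 + 0.16) = 1
  Łukasiewicz value = 1
Difference: 1 − 1 = 0.00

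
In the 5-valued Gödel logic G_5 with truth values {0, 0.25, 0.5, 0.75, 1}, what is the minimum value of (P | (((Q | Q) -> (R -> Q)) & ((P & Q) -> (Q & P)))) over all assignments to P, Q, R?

1.00

Every assignment gives 1. For instance at P = 0, Q = 0, R = 0:
  (Q | Q) = max(0, 0) = 0
  (R -> Q): 0 ≤ 0, so result = 1
  ((Q | Q) -> (R -> Q)): 0 ≤ 1, so result = 1
  (P & Q) = min(0, 0) = 0
  (Q & P) = min(0, 0) = 0
  ((P & Q) -> (Q & P)): 0 ≤ 0, so result = 1
  (((Q | Q) -> (R -> Q)) & ((P & Q) -> (Q & P))) = min(1, 1) = 1
  (P | (((Q | Q) -> (R -> Q)) & ((P & Q) -> (Q & P)))) = max(0, 1) = 1
All 125 assignments give value 1 — the formula is a G_5-tautology.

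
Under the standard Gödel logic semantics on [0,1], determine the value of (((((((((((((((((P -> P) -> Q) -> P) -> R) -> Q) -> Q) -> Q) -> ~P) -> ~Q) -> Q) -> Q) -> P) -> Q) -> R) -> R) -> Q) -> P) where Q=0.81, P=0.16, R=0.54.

(P -> P): 0.16 ≤ 0.16, so result = 1
((P -> P) -> Q): 1 > 0.81, so result = 0.81
(((P -> P) -> Q) -> P): 0.81 > 0.16, so result = 0.16
((((P -> P) -> Q) -> P) -> R): 0.16 ≤ 0.54, so result = 1
(((((P -> P) -> Q) -> P) -> R) -> Q): 1 > 0.81, so result = 0.81
((((((P -> P) -> Q) -> P) -> R) -> Q) -> Q): 0.81 ≤ 0.81, so result = 1
(((((((P -> P) -> Q) -> P) -> R) -> Q) -> Q) -> Q): 1 > 0.81, so result = 0.81
~P: Gödel ¬ of 0.16 = 0 (operand ≠ 0)
((((((((P -> P) -> Q) -> P) -> R) -> Q) -> Q) -> Q) -> ~P): 0.81 > 0, so result = 0
~Q: Gödel ¬ of 0.81 = 0 (operand ≠ 0)
(((((((((P -> P) -> Q) -> P) -> R) -> Q) -> Q) -> Q) -> ~P) -> ~Q): 0 ≤ 0, so result = 1
((((((((((P -> P) -> Q) -> P) -> R) -> Q) -> Q) -> Q) -> ~P) -> ~Q) -> Q): 1 > 0.81, so result = 0.81
(((((((((((P -> P) -> Q) -> P) -> R) -> Q) -> Q) -> Q) -> ~P) -> ~Q) -> Q) -> Q): 0.81 ≤ 0.81, so result = 1
((((((((((((P -> P) -> Q) -> P) -> R) -> Q) -> Q) -> Q) -> ~P) -> ~Q) -> Q) -> Q) -> P): 1 > 0.16, so result = 0.16
(((((((((((((P -> P) -> Q) -> P) -> R) -> Q) -> Q) -> Q) -> ~P) -> ~Q) -> Q) -> Q) -> P) -> Q): 0.16 ≤ 0.81, so result = 1
((((((((((((((P -> P) -> Q) -> P) -> R) -> Q) -> Q) -> Q) -> ~P) -> ~Q) -> Q) -> Q) -> P) -> Q) -> R): 1 > 0.54, so result = 0.54
(((((((((((((((P -> P) -> Q) -> P) -> R) -> Q) -> Q) -> Q) -> ~P) -> ~Q) -> Q) -> Q) -> P) -> Q) -> R) -> R): 0.54 ≤ 0.54, so result = 1
((((((((((((((((P -> P) -> Q) -> P) -> R) -> Q) -> Q) -> Q) -> ~P) -> ~Q) -> Q) -> Q) -> P) -> Q) -> R) -> R) -> Q): 1 > 0.81, so result = 0.81
(((((((((((((((((P -> P) -> Q) -> P) -> R) -> Q) -> Q) -> Q) -> ~P) -> ~Q) -> Q) -> Q) -> P) -> Q) -> R) -> R) -> Q) -> P): 0.81 > 0.16, so result = 0.16

0.16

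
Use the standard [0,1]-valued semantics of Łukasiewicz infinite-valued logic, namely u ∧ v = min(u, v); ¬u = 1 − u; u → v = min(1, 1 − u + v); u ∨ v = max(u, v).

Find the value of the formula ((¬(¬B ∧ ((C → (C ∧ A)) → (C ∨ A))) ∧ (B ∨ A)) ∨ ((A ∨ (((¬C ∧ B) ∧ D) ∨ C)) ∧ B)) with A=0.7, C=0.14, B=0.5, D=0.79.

¬B: Łukasiewicz ¬ gives 1 − 0.5 = 0.5
(C ∧ A) = min(0.14, 0.7) = 0.14
(C → (C ∧ A)): min(1, 1 − 0.14 + 0.14) = 1
(C ∨ A) = max(0.14, 0.7) = 0.7
((C → (C ∧ A)) → (C ∨ A)): min(1, 1 − 1 + 0.7) = 0.7
(¬B ∧ ((C → (C ∧ A)) → (C ∨ A))) = min(0.5, 0.7) = 0.5
¬(¬B ∧ ((C → (C ∧ A)) → (C ∨ A))): Łukasiewicz ¬ gives 1 − 0.5 = 0.5
(B ∨ A) = max(0.5, 0.7) = 0.7
(¬(¬B ∧ ((C → (C ∧ A)) → (C ∨ A))) ∧ (B ∨ A)) = min(0.5, 0.7) = 0.5
¬C: Łukasiewicz ¬ gives 1 − 0.14 = 0.86
(¬C ∧ B) = min(0.86, 0.5) = 0.5
((¬C ∧ B) ∧ D) = min(0.5, 0.79) = 0.5
(((¬C ∧ B) ∧ D) ∨ C) = max(0.5, 0.14) = 0.5
(A ∨ (((¬C ∧ B) ∧ D) ∨ C)) = max(0.7, 0.5) = 0.7
((A ∨ (((¬C ∧ B) ∧ D) ∨ C)) ∧ B) = min(0.7, 0.5) = 0.5
((¬(¬B ∧ ((C → (C ∧ A)) → (C ∨ A))) ∧ (B ∨ A)) ∨ ((A ∨ (((¬C ∧ B) ∧ D) ∨ C)) ∧ B)) = max(0.5, 0.5) = 0.5

0.50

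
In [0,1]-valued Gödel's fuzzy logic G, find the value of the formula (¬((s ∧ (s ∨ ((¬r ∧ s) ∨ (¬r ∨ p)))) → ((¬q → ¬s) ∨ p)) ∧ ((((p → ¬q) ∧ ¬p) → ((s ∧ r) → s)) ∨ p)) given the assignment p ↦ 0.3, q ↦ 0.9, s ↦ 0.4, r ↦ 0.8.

0.00

¬r: Gödel ¬ of 0.8 = 0 (operand ≠ 0)
(¬r ∧ s) = min(0, 0.4) = 0
¬r: Gödel ¬ of 0.8 = 0 (operand ≠ 0)
(¬r ∨ p) = max(0, 0.3) = 0.3
((¬r ∧ s) ∨ (¬r ∨ p)) = max(0, 0.3) = 0.3
(s ∨ ((¬r ∧ s) ∨ (¬r ∨ p))) = max(0.4, 0.3) = 0.4
(s ∧ (s ∨ ((¬r ∧ s) ∨ (¬r ∨ p)))) = min(0.4, 0.4) = 0.4
¬q: Gödel ¬ of 0.9 = 0 (operand ≠ 0)
¬s: Gödel ¬ of 0.4 = 0 (operand ≠ 0)
(¬q → ¬s): 0 ≤ 0, so result = 1
((¬q → ¬s) ∨ p) = max(1, 0.3) = 1
((s ∧ (s ∨ ((¬r ∧ s) ∨ (¬r ∨ p)))) → ((¬q → ¬s) ∨ p)): 0.4 ≤ 1, so result = 1
¬((s ∧ (s ∨ ((¬r ∧ s) ∨ (¬r ∨ p)))) → ((¬q → ¬s) ∨ p)): Gödel ¬ of 1 = 0 (operand ≠ 0)
¬q: Gödel ¬ of 0.9 = 0 (operand ≠ 0)
(p → ¬q): 0.3 > 0, so result = 0
¬p: Gödel ¬ of 0.3 = 0 (operand ≠ 0)
((p → ¬q) ∧ ¬p) = min(0, 0) = 0
(s ∧ r) = min(0.4, 0.8) = 0.4
((s ∧ r) → s): 0.4 ≤ 0.4, so result = 1
(((p → ¬q) ∧ ¬p) → ((s ∧ r) → s)): 0 ≤ 1, so result = 1
((((p → ¬q) ∧ ¬p) → ((s ∧ r) → s)) ∨ p) = max(1, 0.3) = 1
(¬((s ∧ (s ∨ ((¬r ∧ s) ∨ (¬r ∨ p)))) → ((¬q → ¬s) ∨ p)) ∧ ((((p → ¬q) ∧ ¬p) → ((s ∧ r) → s)) ∨ p)) = min(0, 1) = 0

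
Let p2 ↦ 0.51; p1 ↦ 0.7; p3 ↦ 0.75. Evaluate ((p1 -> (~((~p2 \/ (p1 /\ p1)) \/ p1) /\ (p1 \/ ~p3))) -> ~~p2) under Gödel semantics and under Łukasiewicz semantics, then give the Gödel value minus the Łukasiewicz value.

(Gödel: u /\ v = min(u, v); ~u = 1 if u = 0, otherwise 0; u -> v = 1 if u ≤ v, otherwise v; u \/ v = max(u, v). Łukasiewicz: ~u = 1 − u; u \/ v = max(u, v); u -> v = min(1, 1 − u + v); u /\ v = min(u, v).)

0.09

Gödel evaluation:
  ~p2: Gödel ¬ of 0.51 = 0 (operand ≠ 0)
  (p1 /\ p1) = min(0.7, 0.7) = 0.7
  (~p2 \/ (p1 /\ p1)) = max(0, 0.7) = 0.7
  ((~p2 \/ (p1 /\ p1)) \/ p1) = max(0.7, 0.7) = 0.7
  ~((~p2 \/ (p1 /\ p1)) \/ p1): Gödel ¬ of 0.7 = 0 (operand ≠ 0)
  ~p3: Gödel ¬ of 0.75 = 0 (operand ≠ 0)
  (p1 \/ ~p3) = max(0.7, 0) = 0.7
  (~((~p2 \/ (p1 /\ p1)) \/ p1) /\ (p1 \/ ~p3)) = min(0, 0.7) = 0
  (p1 -> (~((~p2 \/ (p1 /\ p1)) \/ p1) /\ (p1 \/ ~p3))): 0.7 > 0, so result = 0
  ~p2: Gödel ¬ of 0.51 = 0 (operand ≠ 0)
  ~~p2: Gödel ¬ of 0 = 1 (operand is 0)
  ((p1 -> (~((~p2 \/ (p1 /\ p1)) \/ p1) /\ (p1 \/ ~p3))) -> ~~p2): 0 ≤ 1, so result = 1
  Gödel value = 1
Łukasiewicz evaluation:
  ~p2: Łukasiewicz ¬ gives 1 − 0.51 = 0.49
  (p1 /\ p1) = min(0.7, 0.7) = 0.7
  (~p2 \/ (p1 /\ p1)) = max(0.49, 0.7) = 0.7
  ((~p2 \/ (p1 /\ p1)) \/ p1) = max(0.7, 0.7) = 0.7
  ~((~p2 \/ (p1 /\ p1)) \/ p1): Łukasiewicz ¬ gives 1 − 0.7 = 0.3
  ~p3: Łukasiewicz ¬ gives 1 − 0.75 = 0.25
  (p1 \/ ~p3) = max(0.7, 0.25) = 0.7
  (~((~p2 \/ (p1 /\ p1)) \/ p1) /\ (p1 \/ ~p3)) = min(0.3, 0.7) = 0.3
  (p1 -> (~((~p2 \/ (p1 /\ p1)) \/ p1) /\ (p1 \/ ~p3))): min(1, 1 − 0.7 + 0.3) = 0.6
  ~p2: Łukasiewicz ¬ gives 1 − 0.51 = 0.49
  ~~p2: Łukasiewicz ¬ gives 1 − 0.49 = 0.51
  ((p1 -> (~((~p2 \/ (p1 /\ p1)) \/ p1) /\ (p1 \/ ~p3))) -> ~~p2): min(1, 1 − 0.6 + 0.51) = 0.91
  Łukasiewicz value = 0.91
Difference: 1 − 0.91 = 0.09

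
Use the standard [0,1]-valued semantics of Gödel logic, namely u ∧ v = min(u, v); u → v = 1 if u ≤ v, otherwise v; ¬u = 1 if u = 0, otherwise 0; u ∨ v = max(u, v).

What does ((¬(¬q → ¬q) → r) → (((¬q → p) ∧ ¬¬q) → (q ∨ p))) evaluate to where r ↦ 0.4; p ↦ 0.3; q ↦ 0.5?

¬q: Gödel ¬ of 0.5 = 0 (operand ≠ 0)
¬q: Gödel ¬ of 0.5 = 0 (operand ≠ 0)
(¬q → ¬q): 0 ≤ 0, so result = 1
¬(¬q → ¬q): Gödel ¬ of 1 = 0 (operand ≠ 0)
(¬(¬q → ¬q) → r): 0 ≤ 0.4, so result = 1
¬q: Gödel ¬ of 0.5 = 0 (operand ≠ 0)
(¬q → p): 0 ≤ 0.3, so result = 1
¬q: Gödel ¬ of 0.5 = 0 (operand ≠ 0)
¬¬q: Gödel ¬ of 0 = 1 (operand is 0)
((¬q → p) ∧ ¬¬q) = min(1, 1) = 1
(q ∨ p) = max(0.5, 0.3) = 0.5
(((¬q → p) ∧ ¬¬q) → (q ∨ p)): 1 > 0.5, so result = 0.5
((¬(¬q → ¬q) → r) → (((¬q → p) ∧ ¬¬q) → (q ∨ p))): 1 > 0.5, so result = 0.5

0.50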